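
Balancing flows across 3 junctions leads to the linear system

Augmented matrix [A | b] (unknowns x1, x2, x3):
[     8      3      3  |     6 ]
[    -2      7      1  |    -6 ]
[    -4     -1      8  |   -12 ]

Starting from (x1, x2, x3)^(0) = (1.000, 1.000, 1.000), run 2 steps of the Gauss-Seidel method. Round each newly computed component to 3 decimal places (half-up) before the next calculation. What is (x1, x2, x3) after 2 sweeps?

Iteration 1:
  x1 = (6 - (3)·1.000 - (3)·1.000) / (8) = 0.000
  x2 = (-6 - (-2)·0.000 - (1)·1.000) / (7) = -1.000
  x3 = (-12 - (-4)·0.000 - (-1)·-1.000) / (8) = -1.625
Iteration 2:
  x1 = (6 - (3)·-1.000 - (3)·-1.625) / (8) = 1.734
  x2 = (-6 - (-2)·1.734 - (1)·-1.625) / (7) = -0.130
  x3 = (-12 - (-4)·1.734 - (-1)·-0.130) / (8) = -0.649

(1.734, -0.130, -0.649)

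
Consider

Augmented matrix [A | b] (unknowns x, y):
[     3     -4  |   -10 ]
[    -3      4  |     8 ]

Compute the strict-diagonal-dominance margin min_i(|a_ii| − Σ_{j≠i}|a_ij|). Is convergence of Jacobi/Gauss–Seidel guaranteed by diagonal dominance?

row 1: |3| − (4) = -1
row 2: |4| − (3) = 1
minimum over rows = -1 → not strictly diagonally dominant

-1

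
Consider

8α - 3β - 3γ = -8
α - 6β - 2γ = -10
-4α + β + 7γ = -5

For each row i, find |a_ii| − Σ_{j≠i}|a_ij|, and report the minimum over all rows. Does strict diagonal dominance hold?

row 1: |8| − (3+3) = 2
row 2: |-6| − (1+2) = 3
row 3: |7| − (4+1) = 2
minimum over rows = 2 → strictly diagonally dominant (convergence guaranteed)

2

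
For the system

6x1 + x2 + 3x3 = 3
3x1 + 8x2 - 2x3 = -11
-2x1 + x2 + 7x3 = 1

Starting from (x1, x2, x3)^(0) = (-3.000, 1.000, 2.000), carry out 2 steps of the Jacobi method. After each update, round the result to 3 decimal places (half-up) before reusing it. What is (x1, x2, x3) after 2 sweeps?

(0.887, -1.339, -0.083)

Iteration 1:
  x1 = (3 - (1)·1.000 - (3)·2.000) / (6) = -0.667
  x2 = (-11 - (3)·-3.000 - (-2)·2.000) / (8) = 0.250
  x3 = (1 - (-2)·-3.000 - (1)·1.000) / (7) = -0.857
Iteration 2:
  x1 = (3 - (1)·0.250 - (3)·-0.857) / (6) = 0.887
  x2 = (-11 - (3)·-0.667 - (-2)·-0.857) / (8) = -1.339
  x3 = (1 - (-2)·-0.667 - (1)·0.250) / (7) = -0.083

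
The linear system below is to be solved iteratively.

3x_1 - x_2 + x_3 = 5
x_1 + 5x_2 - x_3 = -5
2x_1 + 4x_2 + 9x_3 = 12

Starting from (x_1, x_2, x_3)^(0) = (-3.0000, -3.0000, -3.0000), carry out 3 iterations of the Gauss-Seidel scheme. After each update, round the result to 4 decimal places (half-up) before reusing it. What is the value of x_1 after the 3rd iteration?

0.9070

Iteration 1:
  x_1 = (5 - (-1)·-3.0000 - (1)·-3.0000) / (3) = 1.6667
  x_2 = (-5 - (1)·1.6667 - (-1)·-3.0000) / (5) = -1.9333
  x_3 = (12 - (2)·1.6667 - (4)·-1.9333) / (9) = 1.8222
Iteration 2:
  x_1 = (5 - (-1)·-1.9333 - (1)·1.8222) / (3) = 0.4148
  x_2 = (-5 - (1)·0.4148 - (-1)·1.8222) / (5) = -0.7185
  x_3 = (12 - (2)·0.4148 - (4)·-0.7185) / (9) = 1.5605
Iteration 3:
  x_1 = (5 - (-1)·-0.7185 - (1)·1.5605) / (3) = 0.9070
  x_2 = (-5 - (1)·0.9070 - (-1)·1.5605) / (5) = -0.8693
  x_3 = (12 - (2)·0.9070 - (4)·-0.8693) / (9) = 1.5181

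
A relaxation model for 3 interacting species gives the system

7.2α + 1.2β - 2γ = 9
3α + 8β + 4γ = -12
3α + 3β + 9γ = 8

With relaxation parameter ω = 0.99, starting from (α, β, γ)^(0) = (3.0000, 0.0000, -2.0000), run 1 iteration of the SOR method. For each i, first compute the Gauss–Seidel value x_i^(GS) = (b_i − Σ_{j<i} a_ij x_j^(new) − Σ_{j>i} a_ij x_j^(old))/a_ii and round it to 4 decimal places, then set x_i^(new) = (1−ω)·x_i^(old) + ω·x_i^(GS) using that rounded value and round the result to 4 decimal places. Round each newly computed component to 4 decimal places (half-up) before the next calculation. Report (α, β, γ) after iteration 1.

Iteration 1:
  α: GS value = (9 - (1.2)·0.0000 - (-2)·-2.0000) / (7.2) = 0.6944;  α ← (1−ω)·3.0000 + ω·0.6944 = 0.7175
  β: GS value = (-12 - (3)·0.7175 - (4)·-2.0000) / (8) = -0.7691;  β ← (1−ω)·0.0000 + ω·-0.7691 = -0.7614
  γ: GS value = (8 - (3)·0.7175 - (3)·-0.7614) / (9) = 0.9035;  γ ← (1−ω)·-2.0000 + ω·0.9035 = 0.8745

(0.7175, -0.7614, 0.8745)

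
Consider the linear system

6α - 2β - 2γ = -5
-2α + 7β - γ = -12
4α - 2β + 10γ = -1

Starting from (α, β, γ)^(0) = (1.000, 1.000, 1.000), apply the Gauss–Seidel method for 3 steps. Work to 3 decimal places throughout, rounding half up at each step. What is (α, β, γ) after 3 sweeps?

Iteration 1:
  α = (-5 - (-2)·1.000 - (-2)·1.000) / (6) = -0.167
  β = (-12 - (-2)·-0.167 - (-1)·1.000) / (7) = -1.619
  γ = (-1 - (4)·-0.167 - (-2)·-1.619) / (10) = -0.357
Iteration 2:
  α = (-5 - (-2)·-1.619 - (-2)·-0.357) / (6) = -1.492
  β = (-12 - (-2)·-1.492 - (-1)·-0.357) / (7) = -2.192
  γ = (-1 - (4)·-1.492 - (-2)·-2.192) / (10) = 0.058
Iteration 3:
  α = (-5 - (-2)·-2.192 - (-2)·0.058) / (6) = -1.545
  β = (-12 - (-2)·-1.545 - (-1)·0.058) / (7) = -2.147
  γ = (-1 - (4)·-1.545 - (-2)·-2.147) / (10) = 0.089

(-1.545, -2.147, 0.089)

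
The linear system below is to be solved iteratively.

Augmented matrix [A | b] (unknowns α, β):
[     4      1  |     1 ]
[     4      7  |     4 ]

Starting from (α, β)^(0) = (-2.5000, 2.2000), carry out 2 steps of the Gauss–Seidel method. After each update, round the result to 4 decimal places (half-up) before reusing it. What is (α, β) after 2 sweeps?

Iteration 1:
  α = (1 - (1)·2.2000) / (4) = -0.3000
  β = (4 - (4)·-0.3000) / (7) = 0.7429
Iteration 2:
  α = (1 - (1)·0.7429) / (4) = 0.0643
  β = (4 - (4)·0.0643) / (7) = 0.5347

(0.0643, 0.5347)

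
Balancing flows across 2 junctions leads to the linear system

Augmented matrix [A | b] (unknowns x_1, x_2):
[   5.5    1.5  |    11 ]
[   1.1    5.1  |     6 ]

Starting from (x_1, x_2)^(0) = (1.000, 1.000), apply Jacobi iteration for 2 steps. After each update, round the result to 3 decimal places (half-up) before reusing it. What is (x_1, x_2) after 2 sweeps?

(1.738, 0.804)

Iteration 1:
  x_1 = (11 - (1.5)·1.000) / (5.5) = 1.727
  x_2 = (6 - (1.1)·1.000) / (5.1) = 0.961
Iteration 2:
  x_1 = (11 - (1.5)·0.961) / (5.5) = 1.738
  x_2 = (6 - (1.1)·1.727) / (5.1) = 0.804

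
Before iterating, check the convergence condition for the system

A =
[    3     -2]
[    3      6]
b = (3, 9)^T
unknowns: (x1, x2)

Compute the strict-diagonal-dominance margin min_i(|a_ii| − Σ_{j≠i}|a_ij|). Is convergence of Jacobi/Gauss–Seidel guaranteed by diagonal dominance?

row 1: |3| − (2) = 1
row 2: |6| − (3) = 3
minimum over rows = 1 → strictly diagonally dominant (convergence guaranteed)

1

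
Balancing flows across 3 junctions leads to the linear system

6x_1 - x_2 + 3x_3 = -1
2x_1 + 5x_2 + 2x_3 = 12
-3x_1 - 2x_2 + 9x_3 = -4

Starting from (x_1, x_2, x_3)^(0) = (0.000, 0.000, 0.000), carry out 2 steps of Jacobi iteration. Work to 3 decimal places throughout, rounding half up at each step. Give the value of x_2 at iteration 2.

2.644

Iteration 1:
  x_1 = (-1 - (-1)·0.000 - (3)·0.000) / (6) = -0.167
  x_2 = (12 - (2)·0.000 - (2)·0.000) / (5) = 2.400
  x_3 = (-4 - (-3)·0.000 - (-2)·0.000) / (9) = -0.444
Iteration 2:
  x_1 = (-1 - (-1)·2.400 - (3)·-0.444) / (6) = 0.455
  x_2 = (12 - (2)·-0.167 - (2)·-0.444) / (5) = 2.644
  x_3 = (-4 - (-3)·-0.167 - (-2)·2.400) / (9) = 0.033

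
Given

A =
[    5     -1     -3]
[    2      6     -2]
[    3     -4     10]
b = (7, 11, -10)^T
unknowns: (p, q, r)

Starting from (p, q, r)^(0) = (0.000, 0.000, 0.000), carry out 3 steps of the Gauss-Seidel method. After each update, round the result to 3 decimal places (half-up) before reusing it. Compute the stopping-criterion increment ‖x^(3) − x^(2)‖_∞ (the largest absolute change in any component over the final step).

0.047

Iteration 1:
  p = (7 - (-1)·0.000 - (-3)·0.000) / (5) = 1.400
  q = (11 - (2)·1.400 - (-2)·0.000) / (6) = 1.367
  r = (-10 - (3)·1.400 - (-4)·1.367) / (10) = -0.873
Iteration 2:
  p = (7 - (-1)·1.367 - (-3)·-0.873) / (5) = 1.150
  q = (11 - (2)·1.150 - (-2)·-0.873) / (6) = 1.159
  r = (-10 - (3)·1.150 - (-4)·1.159) / (10) = -0.881
Iteration 3:
  p = (7 - (-1)·1.159 - (-3)·-0.881) / (5) = 1.103
  q = (11 - (2)·1.103 - (-2)·-0.881) / (6) = 1.172
  r = (-10 - (3)·1.103 - (-4)·1.172) / (10) = -0.862
Change: (-0.047, 0.013, 0.019) → max |·| = 0.047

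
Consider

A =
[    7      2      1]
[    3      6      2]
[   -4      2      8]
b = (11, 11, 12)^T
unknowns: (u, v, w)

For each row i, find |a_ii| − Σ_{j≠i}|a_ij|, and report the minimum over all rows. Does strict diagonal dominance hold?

row 1: |7| − (2+1) = 4
row 2: |6| − (3+2) = 1
row 3: |8| − (4+2) = 2
minimum over rows = 1 → strictly diagonally dominant (convergence guaranteed)

1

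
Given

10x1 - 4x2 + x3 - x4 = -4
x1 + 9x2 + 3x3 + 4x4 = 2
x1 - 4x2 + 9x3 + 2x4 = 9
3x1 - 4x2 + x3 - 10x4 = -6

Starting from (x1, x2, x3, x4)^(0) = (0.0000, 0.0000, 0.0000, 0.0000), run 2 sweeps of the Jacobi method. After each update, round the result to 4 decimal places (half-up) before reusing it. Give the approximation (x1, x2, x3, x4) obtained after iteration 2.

Iteration 1:
  x1 = (-4 - (-4)·0.0000 - (1)·0.0000 - (-1)·0.0000) / (10) = -0.4000
  x2 = (2 - (1)·0.0000 - (3)·0.0000 - (4)·0.0000) / (9) = 0.2222
  x3 = (9 - (1)·0.0000 - (-4)·0.0000 - (2)·0.0000) / (9) = 1.0000
  x4 = (-6 - (3)·0.0000 - (-4)·0.0000 - (1)·0.0000) / (-10) = 0.6000
Iteration 2:
  x1 = (-4 - (-4)·0.2222 - (1)·1.0000 - (-1)·0.6000) / (10) = -0.3511
  x2 = (2 - (1)·-0.4000 - (3)·1.0000 - (4)·0.6000) / (9) = -0.3333
  x3 = (9 - (1)·-0.4000 - (-4)·0.2222 - (2)·0.6000) / (9) = 1.0099
  x4 = (-6 - (3)·-0.4000 - (-4)·0.2222 - (1)·1.0000) / (-10) = 0.4911

(-0.3511, -0.3333, 1.0099, 0.4911)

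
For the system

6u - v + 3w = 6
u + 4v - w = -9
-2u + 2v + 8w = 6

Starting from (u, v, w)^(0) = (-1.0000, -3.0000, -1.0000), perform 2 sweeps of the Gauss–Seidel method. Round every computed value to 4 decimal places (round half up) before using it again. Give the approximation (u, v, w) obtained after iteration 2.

(-0.3021, -1.7526, 1.1126)

Iteration 1:
  u = (6 - (-1)·-3.0000 - (3)·-1.0000) / (6) = 1.0000
  v = (-9 - (1)·1.0000 - (-1)·-1.0000) / (4) = -2.7500
  w = (6 - (-2)·1.0000 - (2)·-2.7500) / (8) = 1.6875
Iteration 2:
  u = (6 - (-1)·-2.7500 - (3)·1.6875) / (6) = -0.3021
  v = (-9 - (1)·-0.3021 - (-1)·1.6875) / (4) = -1.7526
  w = (6 - (-2)·-0.3021 - (2)·-1.7526) / (8) = 1.1126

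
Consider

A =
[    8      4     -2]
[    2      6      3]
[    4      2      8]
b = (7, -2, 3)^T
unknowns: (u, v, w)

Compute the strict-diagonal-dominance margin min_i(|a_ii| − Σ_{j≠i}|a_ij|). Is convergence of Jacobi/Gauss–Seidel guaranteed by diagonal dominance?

row 1: |8| − (4+2) = 2
row 2: |6| − (2+3) = 1
row 3: |8| − (4+2) = 2
minimum over rows = 1 → strictly diagonally dominant (convergence guaranteed)

1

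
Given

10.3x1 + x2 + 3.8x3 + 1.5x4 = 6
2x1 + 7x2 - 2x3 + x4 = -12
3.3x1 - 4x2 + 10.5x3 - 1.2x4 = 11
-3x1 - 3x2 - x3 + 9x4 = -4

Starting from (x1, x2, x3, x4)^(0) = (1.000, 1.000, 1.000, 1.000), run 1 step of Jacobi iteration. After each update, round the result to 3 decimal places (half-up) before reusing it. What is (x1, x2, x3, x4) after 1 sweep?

(-0.029, -1.857, 1.229, 0.333)

Iteration 1:
  x1 = (6 - (1)·1.000 - (3.8)·1.000 - (1.5)·1.000) / (10.3) = -0.029
  x2 = (-12 - (2)·1.000 - (-2)·1.000 - (1)·1.000) / (7) = -1.857
  x3 = (11 - (3.3)·1.000 - (-4)·1.000 - (-1.2)·1.000) / (10.5) = 1.229
  x4 = (-4 - (-3)·1.000 - (-3)·1.000 - (-1)·1.000) / (9) = 0.333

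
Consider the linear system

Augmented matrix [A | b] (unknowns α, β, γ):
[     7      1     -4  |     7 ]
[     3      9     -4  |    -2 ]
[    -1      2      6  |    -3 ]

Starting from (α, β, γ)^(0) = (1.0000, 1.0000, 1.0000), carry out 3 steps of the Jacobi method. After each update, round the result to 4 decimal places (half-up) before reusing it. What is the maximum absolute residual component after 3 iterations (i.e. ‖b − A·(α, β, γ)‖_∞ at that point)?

Iteration 1:
  α = (7 - (1)·1.0000 - (-4)·1.0000) / (7) = 1.4286
  β = (-2 - (3)·1.0000 - (-4)·1.0000) / (9) = -0.1111
  γ = (-3 - (-1)·1.0000 - (2)·1.0000) / (6) = -0.6667
Iteration 2:
  α = (7 - (1)·-0.1111 - (-4)·-0.6667) / (7) = 0.6349
  β = (-2 - (3)·1.4286 - (-4)·-0.6667) / (9) = -0.9947
  γ = (-3 - (-1)·1.4286 - (2)·-0.1111) / (6) = -0.2249
Iteration 3:
  α = (7 - (1)·-0.9947 - (-4)·-0.2249) / (7) = 1.0136
  β = (-2 - (3)·0.6349 - (-4)·-0.2249) / (9) = -0.5338
  γ = (-3 - (-1)·0.6349 - (2)·-0.9947) / (6) = -0.0626
Residual b − A·x = (0.1882, -0.4870, -0.5432); ∞-norm = 0.5432

0.5432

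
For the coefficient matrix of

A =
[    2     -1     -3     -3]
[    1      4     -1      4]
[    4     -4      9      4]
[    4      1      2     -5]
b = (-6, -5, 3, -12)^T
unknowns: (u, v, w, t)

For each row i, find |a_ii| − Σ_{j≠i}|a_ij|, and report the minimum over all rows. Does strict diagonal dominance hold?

-5

row 1: |2| − (1+3+3) = -5
row 2: |4| − (1+1+4) = -2
row 3: |9| − (4+4+4) = -3
row 4: |-5| − (4+1+2) = -2
minimum over rows = -5 → not strictly diagonally dominant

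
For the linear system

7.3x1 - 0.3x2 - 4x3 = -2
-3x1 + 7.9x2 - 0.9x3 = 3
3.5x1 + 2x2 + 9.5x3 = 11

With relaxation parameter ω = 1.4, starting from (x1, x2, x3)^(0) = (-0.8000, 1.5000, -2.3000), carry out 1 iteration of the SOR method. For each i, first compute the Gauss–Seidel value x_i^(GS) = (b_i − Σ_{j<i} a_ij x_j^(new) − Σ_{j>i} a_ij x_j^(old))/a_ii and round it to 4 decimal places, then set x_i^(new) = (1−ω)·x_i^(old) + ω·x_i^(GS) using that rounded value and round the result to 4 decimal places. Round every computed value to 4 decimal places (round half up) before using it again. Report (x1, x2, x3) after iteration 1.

Iteration 1:
  x1: GS value = (-2 - (-0.3)·1.5000 - (-4)·-2.3000) / (7.3) = -1.4726;  x1 ← (1−ω)·-0.8000 + ω·-1.4726 = -1.7416
  x2: GS value = (3 - (-3)·-1.7416 - (-0.9)·-2.3000) / (7.9) = -0.5436;  x2 ← (1−ω)·1.5000 + ω·-0.5436 = -1.3610
  x3: GS value = (11 - (3.5)·-1.7416 - (2)·-1.3610) / (9.5) = 2.0861;  x3 ← (1−ω)·-2.3000 + ω·2.0861 = 3.8405

(-1.7416, -1.3610, 3.8405)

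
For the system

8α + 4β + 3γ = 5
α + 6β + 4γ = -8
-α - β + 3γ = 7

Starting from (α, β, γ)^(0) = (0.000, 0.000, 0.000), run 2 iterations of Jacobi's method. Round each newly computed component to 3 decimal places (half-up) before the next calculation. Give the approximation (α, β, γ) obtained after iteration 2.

(0.417, -2.993, 2.097)

Iteration 1:
  α = (5 - (4)·0.000 - (3)·0.000) / (8) = 0.625
  β = (-8 - (1)·0.000 - (4)·0.000) / (6) = -1.333
  γ = (7 - (-1)·0.000 - (-1)·0.000) / (3) = 2.333
Iteration 2:
  α = (5 - (4)·-1.333 - (3)·2.333) / (8) = 0.417
  β = (-8 - (1)·0.625 - (4)·2.333) / (6) = -2.993
  γ = (7 - (-1)·0.625 - (-1)·-1.333) / (3) = 2.097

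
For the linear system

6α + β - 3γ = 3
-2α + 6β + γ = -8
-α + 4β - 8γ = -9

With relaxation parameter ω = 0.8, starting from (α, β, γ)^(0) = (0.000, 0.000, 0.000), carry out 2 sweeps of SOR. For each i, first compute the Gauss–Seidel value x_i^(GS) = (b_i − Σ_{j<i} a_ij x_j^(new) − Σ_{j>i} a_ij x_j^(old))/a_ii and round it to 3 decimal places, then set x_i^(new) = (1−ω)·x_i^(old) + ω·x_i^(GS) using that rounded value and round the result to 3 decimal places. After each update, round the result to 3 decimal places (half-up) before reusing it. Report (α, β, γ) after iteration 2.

Iteration 1:
  α: GS value = (3 - (1)·0.000 - (-3)·0.000) / (6) = 0.500;  α ← (1−ω)·0.000 + ω·0.500 = 0.400
  β: GS value = (-8 - (-2)·0.400 - (1)·0.000) / (6) = -1.200;  β ← (1−ω)·0.000 + ω·-1.200 = -0.960
  γ: GS value = (-9 - (-1)·0.400 - (4)·-0.960) / (-8) = 0.595;  γ ← (1−ω)·0.000 + ω·0.595 = 0.476
Iteration 2:
  α: GS value = (3 - (1)·-0.960 - (-3)·0.476) / (6) = 0.898;  α ← (1−ω)·0.400 + ω·0.898 = 0.798
  β: GS value = (-8 - (-2)·0.798 - (1)·0.476) / (6) = -1.147;  β ← (1−ω)·-0.960 + ω·-1.147 = -1.110
  γ: GS value = (-9 - (-1)·0.798 - (4)·-1.110) / (-8) = 0.470;  γ ← (1−ω)·0.476 + ω·0.470 = 0.471

(0.798, -1.110, 0.471)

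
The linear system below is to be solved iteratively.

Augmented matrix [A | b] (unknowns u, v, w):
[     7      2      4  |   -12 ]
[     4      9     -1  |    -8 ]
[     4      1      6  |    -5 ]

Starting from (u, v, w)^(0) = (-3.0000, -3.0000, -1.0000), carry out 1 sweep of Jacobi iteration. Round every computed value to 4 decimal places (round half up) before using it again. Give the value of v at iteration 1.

Iteration 1:
  u = (-12 - (2)·-3.0000 - (4)·-1.0000) / (7) = -0.2857
  v = (-8 - (4)·-3.0000 - (-1)·-1.0000) / (9) = 0.3333
  w = (-5 - (4)·-3.0000 - (1)·-3.0000) / (6) = 1.6667

0.3333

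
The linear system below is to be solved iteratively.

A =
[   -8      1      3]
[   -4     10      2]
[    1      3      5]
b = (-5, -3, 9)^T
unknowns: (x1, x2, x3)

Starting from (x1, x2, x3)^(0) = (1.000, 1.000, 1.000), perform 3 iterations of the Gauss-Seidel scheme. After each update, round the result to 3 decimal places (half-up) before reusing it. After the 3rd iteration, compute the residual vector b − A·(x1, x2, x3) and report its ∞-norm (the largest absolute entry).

Iteration 1:
  x1 = (-5 - (1)·1.000 - (3)·1.000) / (-8) = 1.125
  x2 = (-3 - (-4)·1.125 - (2)·1.000) / (10) = -0.050
  x3 = (9 - (1)·1.125 - (3)·-0.050) / (5) = 1.605
Iteration 2:
  x1 = (-5 - (1)·-0.050 - (3)·1.605) / (-8) = 1.221
  x2 = (-3 - (-4)·1.221 - (2)·1.605) / (10) = -0.133
  x3 = (9 - (1)·1.221 - (3)·-0.133) / (5) = 1.636
Iteration 3:
  x1 = (-5 - (1)·-0.133 - (3)·1.636) / (-8) = 1.222
  x2 = (-3 - (-4)·1.222 - (2)·1.636) / (10) = -0.138
  x3 = (9 - (1)·1.222 - (3)·-0.138) / (5) = 1.638
Residual b − A·x = (0.000, -0.008, 0.002); ∞-norm = 0.008

0.008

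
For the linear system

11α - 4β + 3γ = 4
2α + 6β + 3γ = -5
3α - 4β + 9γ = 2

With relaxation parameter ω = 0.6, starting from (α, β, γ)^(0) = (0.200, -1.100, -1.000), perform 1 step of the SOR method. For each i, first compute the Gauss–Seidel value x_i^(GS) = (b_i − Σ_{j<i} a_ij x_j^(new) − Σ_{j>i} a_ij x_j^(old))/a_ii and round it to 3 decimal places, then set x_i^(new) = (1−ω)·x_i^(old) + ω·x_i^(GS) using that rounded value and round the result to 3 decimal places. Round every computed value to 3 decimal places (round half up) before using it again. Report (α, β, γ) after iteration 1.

Iteration 1:
  α: GS value = (4 - (-4)·-1.100 - (3)·-1.000) / (11) = 0.236;  α ← (1−ω)·0.200 + ω·0.236 = 0.222
  β: GS value = (-5 - (2)·0.222 - (3)·-1.000) / (6) = -0.407;  β ← (1−ω)·-1.100 + ω·-0.407 = -0.684
  γ: GS value = (2 - (3)·0.222 - (-4)·-0.684) / (9) = -0.156;  γ ← (1−ω)·-1.000 + ω·-0.156 = -0.494

(0.222, -0.684, -0.494)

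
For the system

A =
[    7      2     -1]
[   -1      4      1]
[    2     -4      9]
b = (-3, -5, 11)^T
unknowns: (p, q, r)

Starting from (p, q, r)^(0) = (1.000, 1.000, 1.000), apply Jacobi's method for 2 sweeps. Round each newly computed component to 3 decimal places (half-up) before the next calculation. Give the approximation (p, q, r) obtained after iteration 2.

(0.135, -1.754, 0.794)

Iteration 1:
  p = (-3 - (2)·1.000 - (-1)·1.000) / (7) = -0.571
  q = (-5 - (-1)·1.000 - (1)·1.000) / (4) = -1.250
  r = (11 - (2)·1.000 - (-4)·1.000) / (9) = 1.444
Iteration 2:
  p = (-3 - (2)·-1.250 - (-1)·1.444) / (7) = 0.135
  q = (-5 - (-1)·-0.571 - (1)·1.444) / (4) = -1.754
  r = (11 - (2)·-0.571 - (-4)·-1.250) / (9) = 0.794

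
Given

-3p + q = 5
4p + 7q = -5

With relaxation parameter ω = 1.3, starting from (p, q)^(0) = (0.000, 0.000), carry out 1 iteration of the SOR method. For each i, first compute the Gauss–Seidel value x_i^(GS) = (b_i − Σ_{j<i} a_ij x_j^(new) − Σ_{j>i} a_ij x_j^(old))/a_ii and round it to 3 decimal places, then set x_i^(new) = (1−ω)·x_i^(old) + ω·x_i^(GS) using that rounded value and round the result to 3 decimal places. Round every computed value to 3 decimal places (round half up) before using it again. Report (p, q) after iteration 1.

(-2.167, 0.681)

Iteration 1:
  p: GS value = (5 - (1)·0.000) / (-3) = -1.667;  p ← (1−ω)·0.000 + ω·-1.667 = -2.167
  q: GS value = (-5 - (4)·-2.167) / (7) = 0.524;  q ← (1−ω)·0.000 + ω·0.524 = 0.681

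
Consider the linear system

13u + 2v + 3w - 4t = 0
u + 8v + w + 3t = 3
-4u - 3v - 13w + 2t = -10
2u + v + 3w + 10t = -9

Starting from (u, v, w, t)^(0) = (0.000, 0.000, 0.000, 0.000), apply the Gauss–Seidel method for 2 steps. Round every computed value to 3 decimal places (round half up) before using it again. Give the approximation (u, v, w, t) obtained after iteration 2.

(-0.567, 0.789, 0.586, -1.041)

Iteration 1:
  u = (0 - (2)·0.000 - (3)·0.000 - (-4)·0.000) / (13) = 0.000
  v = (3 - (1)·0.000 - (1)·0.000 - (3)·0.000) / (8) = 0.375
  w = (-10 - (-4)·0.000 - (-3)·0.375 - (2)·0.000) / (-13) = 0.683
  t = (-9 - (2)·0.000 - (1)·0.375 - (3)·0.683) / (10) = -1.142
Iteration 2:
  u = (0 - (2)·0.375 - (3)·0.683 - (-4)·-1.142) / (13) = -0.567
  v = (3 - (1)·-0.567 - (1)·0.683 - (3)·-1.142) / (8) = 0.789
  w = (-10 - (-4)·-0.567 - (-3)·0.789 - (2)·-1.142) / (-13) = 0.586
  t = (-9 - (2)·-0.567 - (1)·0.789 - (3)·0.586) / (10) = -1.041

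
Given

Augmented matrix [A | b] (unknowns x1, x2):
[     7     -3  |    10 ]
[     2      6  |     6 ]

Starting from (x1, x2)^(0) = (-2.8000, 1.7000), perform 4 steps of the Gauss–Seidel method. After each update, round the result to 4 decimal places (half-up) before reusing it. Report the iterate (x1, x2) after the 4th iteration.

Iteration 1:
  x1 = (10 - (-3)·1.7000) / (7) = 2.1571
  x2 = (6 - (2)·2.1571) / (6) = 0.2810
Iteration 2:
  x1 = (10 - (-3)·0.2810) / (7) = 1.5490
  x2 = (6 - (2)·1.5490) / (6) = 0.4837
Iteration 3:
  x1 = (10 - (-3)·0.4837) / (7) = 1.6359
  x2 = (6 - (2)·1.6359) / (6) = 0.4547
Iteration 4:
  x1 = (10 - (-3)·0.4547) / (7) = 1.6234
  x2 = (6 - (2)·1.6234) / (6) = 0.4589

(1.6234, 0.4589)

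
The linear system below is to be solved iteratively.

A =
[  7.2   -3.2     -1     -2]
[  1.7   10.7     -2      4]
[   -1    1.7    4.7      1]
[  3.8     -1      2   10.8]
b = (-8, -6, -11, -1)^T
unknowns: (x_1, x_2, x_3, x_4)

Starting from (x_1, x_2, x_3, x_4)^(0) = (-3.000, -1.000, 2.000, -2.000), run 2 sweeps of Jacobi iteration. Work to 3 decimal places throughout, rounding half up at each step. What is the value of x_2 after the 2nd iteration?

Iteration 1:
  x_1 = (-8 - (-3.2)·-1.000 - (-1)·2.000 - (-2)·-2.000) / (7.2) = -1.833
  x_2 = (-6 - (1.7)·-3.000 - (-2)·2.000 - (4)·-2.000) / (10.7) = 1.037
  x_3 = (-11 - (-1)·-3.000 - (1.7)·-1.000 - (1)·-2.000) / (4.7) = -2.191
  x_4 = (-1 - (3.8)·-3.000 - (-1)·-1.000 - (2)·2.000) / (10.8) = 0.500
Iteration 2:
  x_1 = (-8 - (-3.2)·1.037 - (-1)·-2.191 - (-2)·0.500) / (7.2) = -0.816
  x_2 = (-6 - (1.7)·-1.833 - (-2)·-2.191 - (4)·0.500) / (10.7) = -0.866
  x_3 = (-11 - (-1)·-1.833 - (1.7)·1.037 - (1)·0.500) / (4.7) = -3.212
  x_4 = (-1 - (3.8)·-1.833 - (-1)·1.037 - (2)·-2.191) / (10.8) = 1.054

-0.866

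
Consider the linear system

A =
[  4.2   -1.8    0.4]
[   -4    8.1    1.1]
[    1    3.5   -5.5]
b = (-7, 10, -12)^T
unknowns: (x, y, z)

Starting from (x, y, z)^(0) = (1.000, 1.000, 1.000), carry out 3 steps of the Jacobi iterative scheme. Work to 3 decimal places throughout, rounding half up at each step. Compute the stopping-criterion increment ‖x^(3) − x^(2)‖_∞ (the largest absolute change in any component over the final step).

Iteration 1:
  x = (-7 - (-1.8)·1.000 - (0.4)·1.000) / (4.2) = -1.333
  y = (10 - (-4)·1.000 - (1.1)·1.000) / (8.1) = 1.593
  z = (-12 - (1)·1.000 - (3.5)·1.000) / (-5.5) = 3.000
Iteration 2:
  x = (-7 - (-1.8)·1.593 - (0.4)·3.000) / (4.2) = -1.270
  y = (10 - (-4)·-1.333 - (1.1)·3.000) / (8.1) = 0.169
  z = (-12 - (1)·-1.333 - (3.5)·1.593) / (-5.5) = 2.953
Iteration 3:
  x = (-7 - (-1.8)·0.169 - (0.4)·2.953) / (4.2) = -1.875
  y = (10 - (-4)·-1.270 - (1.1)·2.953) / (8.1) = 0.206
  z = (-12 - (1)·-1.270 - (3.5)·0.169) / (-5.5) = 2.058
Change: (-0.605, 0.037, -0.895) → max |·| = 0.895

0.895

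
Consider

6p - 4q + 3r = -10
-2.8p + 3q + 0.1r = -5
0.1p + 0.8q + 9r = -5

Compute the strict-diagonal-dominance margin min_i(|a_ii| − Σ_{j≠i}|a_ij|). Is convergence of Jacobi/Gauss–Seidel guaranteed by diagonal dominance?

row 1: |6| − (4+3) = -1
row 2: |3| − (2.8+0.1) = 0.1
row 3: |9| − (0.1+0.8) = 8.1
minimum over rows = -1 → not strictly diagonally dominant

-1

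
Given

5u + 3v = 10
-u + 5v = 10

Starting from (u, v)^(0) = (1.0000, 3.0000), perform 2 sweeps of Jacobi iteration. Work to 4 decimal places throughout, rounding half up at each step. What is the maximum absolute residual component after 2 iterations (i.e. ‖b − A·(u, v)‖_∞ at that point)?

0.4800

Iteration 1:
  u = (10 - (3)·3.0000) / (5) = 0.2000
  v = (10 - (-1)·1.0000) / (5) = 2.2000
Iteration 2:
  u = (10 - (3)·2.2000) / (5) = 0.6800
  v = (10 - (-1)·0.2000) / (5) = 2.0400
Residual b − A·x = (0.4800, 0.4800); ∞-norm = 0.4800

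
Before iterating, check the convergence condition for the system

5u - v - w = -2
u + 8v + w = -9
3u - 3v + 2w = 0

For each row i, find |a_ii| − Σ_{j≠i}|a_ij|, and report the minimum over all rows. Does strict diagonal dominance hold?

row 1: |5| − (1+1) = 3
row 2: |8| − (1+1) = 6
row 3: |2| − (3+3) = -4
minimum over rows = -4 → not strictly diagonally dominant

-4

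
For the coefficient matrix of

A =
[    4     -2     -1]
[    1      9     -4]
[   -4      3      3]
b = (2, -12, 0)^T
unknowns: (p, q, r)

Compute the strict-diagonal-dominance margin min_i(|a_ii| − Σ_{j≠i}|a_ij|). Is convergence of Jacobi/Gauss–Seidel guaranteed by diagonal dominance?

row 1: |4| − (2+1) = 1
row 2: |9| − (1+4) = 4
row 3: |3| − (4+3) = -4
minimum over rows = -4 → not strictly diagonally dominant

-4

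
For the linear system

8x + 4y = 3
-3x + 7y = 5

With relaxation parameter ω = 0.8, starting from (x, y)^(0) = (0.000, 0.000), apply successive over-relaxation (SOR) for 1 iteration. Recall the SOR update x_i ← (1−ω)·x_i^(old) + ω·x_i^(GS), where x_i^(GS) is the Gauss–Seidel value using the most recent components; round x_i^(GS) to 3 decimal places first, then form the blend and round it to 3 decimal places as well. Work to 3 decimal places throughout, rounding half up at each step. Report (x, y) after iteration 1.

Iteration 1:
  x: GS value = (3 - (4)·0.000) / (8) = 0.375;  x ← (1−ω)·0.000 + ω·0.375 = 0.300
  y: GS value = (5 - (-3)·0.300) / (7) = 0.843;  y ← (1−ω)·0.000 + ω·0.843 = 0.674

(0.300, 0.674)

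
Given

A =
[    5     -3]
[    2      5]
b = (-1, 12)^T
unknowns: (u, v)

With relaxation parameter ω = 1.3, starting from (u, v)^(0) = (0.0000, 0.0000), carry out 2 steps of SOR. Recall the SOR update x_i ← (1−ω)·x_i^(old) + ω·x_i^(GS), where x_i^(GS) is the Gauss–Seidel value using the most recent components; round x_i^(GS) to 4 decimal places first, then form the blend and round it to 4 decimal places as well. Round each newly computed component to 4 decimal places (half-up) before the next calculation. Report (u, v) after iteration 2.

Iteration 1:
  u: GS value = (-1 - (-3)·0.0000) / (5) = -0.2000;  u ← (1−ω)·0.0000 + ω·-0.2000 = -0.2600
  v: GS value = (12 - (2)·-0.2600) / (5) = 2.5040;  v ← (1−ω)·0.0000 + ω·2.5040 = 3.2552
Iteration 2:
  u: GS value = (-1 - (-3)·3.2552) / (5) = 1.7531;  u ← (1−ω)·-0.2600 + ω·1.7531 = 2.3570
  v: GS value = (12 - (2)·2.3570) / (5) = 1.4572;  v ← (1−ω)·3.2552 + ω·1.4572 = 0.9178

(2.3570, 0.9178)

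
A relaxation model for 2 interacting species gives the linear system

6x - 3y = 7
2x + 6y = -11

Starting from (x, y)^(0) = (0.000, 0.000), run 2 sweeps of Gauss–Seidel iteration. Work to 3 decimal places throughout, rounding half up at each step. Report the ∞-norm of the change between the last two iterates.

Iteration 1:
  x = (7 - (-3)·0.000) / (6) = 1.167
  y = (-11 - (2)·1.167) / (6) = -2.222
Iteration 2:
  x = (7 - (-3)·-2.222) / (6) = 0.056
  y = (-11 - (2)·0.056) / (6) = -1.852
Change: (-1.111, 0.370) → max |·| = 1.111

1.111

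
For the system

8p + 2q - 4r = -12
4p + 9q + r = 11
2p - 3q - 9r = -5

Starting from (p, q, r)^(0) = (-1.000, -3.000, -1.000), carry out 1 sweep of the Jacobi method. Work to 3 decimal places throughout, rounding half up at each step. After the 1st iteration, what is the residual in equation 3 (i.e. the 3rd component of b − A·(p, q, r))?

Iteration 1:
  p = (-12 - (2)·-3.000 - (-4)·-1.000) / (8) = -1.250
  q = (11 - (4)·-1.000 - (1)·-1.000) / (9) = 1.778
  r = (-5 - (2)·-1.000 - (-3)·-3.000) / (-9) = 1.333
Residual b − A·x = (-0.224, -1.335, 14.831)

14.831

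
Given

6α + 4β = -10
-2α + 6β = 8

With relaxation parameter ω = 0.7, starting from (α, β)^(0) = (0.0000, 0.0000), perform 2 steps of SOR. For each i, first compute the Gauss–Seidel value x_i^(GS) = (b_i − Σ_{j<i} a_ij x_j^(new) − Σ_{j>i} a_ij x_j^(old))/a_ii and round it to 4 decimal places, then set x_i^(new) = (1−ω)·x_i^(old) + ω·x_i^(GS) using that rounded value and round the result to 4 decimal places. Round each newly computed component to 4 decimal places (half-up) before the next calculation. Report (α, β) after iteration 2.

Iteration 1:
  α: GS value = (-10 - (4)·0.0000) / (6) = -1.6667;  α ← (1−ω)·0.0000 + ω·-1.6667 = -1.1667
  β: GS value = (8 - (-2)·-1.1667) / (6) = 0.9444;  β ← (1−ω)·0.0000 + ω·0.9444 = 0.6611
Iteration 2:
  α: GS value = (-10 - (4)·0.6611) / (6) = -2.1074;  α ← (1−ω)·-1.1667 + ω·-2.1074 = -1.8252
  β: GS value = (8 - (-2)·-1.8252) / (6) = 0.7249;  β ← (1−ω)·0.6611 + ω·0.7249 = 0.7058

(-1.8252, 0.7058)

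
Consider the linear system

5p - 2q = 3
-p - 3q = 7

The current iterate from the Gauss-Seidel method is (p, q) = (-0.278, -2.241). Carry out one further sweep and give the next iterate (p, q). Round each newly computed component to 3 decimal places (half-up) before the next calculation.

One sweep:
  p = (3 - (-2)·-2.241) / (5) = -0.296
  q = (7 - (-1)·-0.296) / (-3) = -2.235

(-0.296, -2.235)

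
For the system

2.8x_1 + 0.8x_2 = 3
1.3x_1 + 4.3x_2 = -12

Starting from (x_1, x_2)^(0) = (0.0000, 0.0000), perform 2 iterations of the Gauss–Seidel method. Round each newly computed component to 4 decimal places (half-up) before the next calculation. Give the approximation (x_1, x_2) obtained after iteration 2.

Iteration 1:
  x_1 = (3 - (0.8)·0.0000) / (2.8) = 1.0714
  x_2 = (-12 - (1.3)·1.0714) / (4.3) = -3.1146
Iteration 2:
  x_1 = (3 - (0.8)·-3.1146) / (2.8) = 1.9613
  x_2 = (-12 - (1.3)·1.9613) / (4.3) = -3.3836

(1.9613, -3.3836)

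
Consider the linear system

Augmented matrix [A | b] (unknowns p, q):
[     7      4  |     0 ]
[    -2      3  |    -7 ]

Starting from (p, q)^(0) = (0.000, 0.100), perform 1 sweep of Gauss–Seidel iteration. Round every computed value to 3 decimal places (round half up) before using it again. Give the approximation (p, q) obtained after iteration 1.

Iteration 1:
  p = (0 - (4)·0.100) / (7) = -0.057
  q = (-7 - (-2)·-0.057) / (3) = -2.371

(-0.057, -2.371)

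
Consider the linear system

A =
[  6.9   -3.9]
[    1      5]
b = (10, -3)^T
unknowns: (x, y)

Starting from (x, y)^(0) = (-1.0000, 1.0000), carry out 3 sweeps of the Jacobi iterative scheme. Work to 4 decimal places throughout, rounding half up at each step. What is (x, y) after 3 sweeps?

(0.8824, -0.8446)

Iteration 1:
  x = (10 - (-3.9)·1.0000) / (6.9) = 2.0145
  y = (-3 - (1)·-1.0000) / (5) = -0.4000
Iteration 2:
  x = (10 - (-3.9)·-0.4000) / (6.9) = 1.2232
  y = (-3 - (1)·2.0145) / (5) = -1.0029
Iteration 3:
  x = (10 - (-3.9)·-1.0029) / (6.9) = 0.8824
  y = (-3 - (1)·1.2232) / (5) = -0.8446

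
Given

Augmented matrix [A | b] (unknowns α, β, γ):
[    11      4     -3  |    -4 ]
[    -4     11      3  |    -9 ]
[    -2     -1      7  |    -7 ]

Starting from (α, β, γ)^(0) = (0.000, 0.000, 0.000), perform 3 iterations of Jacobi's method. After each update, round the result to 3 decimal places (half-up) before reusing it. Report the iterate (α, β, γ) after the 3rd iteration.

Iteration 1:
  α = (-4 - (4)·0.000 - (-3)·0.000) / (11) = -0.364
  β = (-9 - (-4)·0.000 - (3)·0.000) / (11) = -0.818
  γ = (-7 - (-2)·0.000 - (-1)·0.000) / (7) = -1.000
Iteration 2:
  α = (-4 - (4)·-0.818 - (-3)·-1.000) / (11) = -0.339
  β = (-9 - (-4)·-0.364 - (3)·-1.000) / (11) = -0.678
  γ = (-7 - (-2)·-0.364 - (-1)·-0.818) / (7) = -1.221
Iteration 3:
  α = (-4 - (4)·-0.678 - (-3)·-1.221) / (11) = -0.450
  β = (-9 - (-4)·-0.339 - (3)·-1.221) / (11) = -0.608
  γ = (-7 - (-2)·-0.339 - (-1)·-0.678) / (7) = -1.194

(-0.450, -0.608, -1.194)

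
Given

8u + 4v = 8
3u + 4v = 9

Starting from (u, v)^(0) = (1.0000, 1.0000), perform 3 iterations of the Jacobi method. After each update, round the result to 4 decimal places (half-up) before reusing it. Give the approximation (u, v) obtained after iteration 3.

(0.0625, 2.0625)

Iteration 1:
  u = (8 - (4)·1.0000) / (8) = 0.5000
  v = (9 - (3)·1.0000) / (4) = 1.5000
Iteration 2:
  u = (8 - (4)·1.5000) / (8) = 0.2500
  v = (9 - (3)·0.5000) / (4) = 1.8750
Iteration 3:
  u = (8 - (4)·1.8750) / (8) = 0.0625
  v = (9 - (3)·0.2500) / (4) = 2.0625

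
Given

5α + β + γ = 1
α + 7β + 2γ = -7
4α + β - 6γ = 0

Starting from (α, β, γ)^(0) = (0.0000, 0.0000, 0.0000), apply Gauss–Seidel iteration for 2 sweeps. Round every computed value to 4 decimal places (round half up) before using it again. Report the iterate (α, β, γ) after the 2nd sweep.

Iteration 1:
  α = (1 - (1)·0.0000 - (1)·0.0000) / (5) = 0.2000
  β = (-7 - (1)·0.2000 - (2)·0.0000) / (7) = -1.0286
  γ = (0 - (4)·0.2000 - (1)·-1.0286) / (-6) = -0.0381
Iteration 2:
  α = (1 - (1)·-1.0286 - (1)·-0.0381) / (5) = 0.4133
  β = (-7 - (1)·0.4133 - (2)·-0.0381) / (7) = -1.0482
  γ = (0 - (4)·0.4133 - (1)·-1.0482) / (-6) = 0.1008

(0.4133, -1.0482, 0.1008)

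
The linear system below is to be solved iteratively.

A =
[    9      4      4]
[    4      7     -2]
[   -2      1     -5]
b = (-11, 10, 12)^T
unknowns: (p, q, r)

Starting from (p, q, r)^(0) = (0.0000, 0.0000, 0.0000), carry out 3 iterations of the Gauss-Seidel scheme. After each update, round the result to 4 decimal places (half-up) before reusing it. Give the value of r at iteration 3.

-1.4663

Iteration 1:
  p = (-11 - (4)·0.0000 - (4)·0.0000) / (9) = -1.2222
  q = (10 - (4)·-1.2222 - (-2)·0.0000) / (7) = 2.1270
  r = (12 - (-2)·-1.2222 - (1)·2.1270) / (-5) = -1.4857
Iteration 2:
  p = (-11 - (4)·2.1270 - (4)·-1.4857) / (9) = -1.5072
  q = (10 - (4)·-1.5072 - (-2)·-1.4857) / (7) = 1.8653
  r = (12 - (-2)·-1.5072 - (1)·1.8653) / (-5) = -1.4241
Iteration 3:
  p = (-11 - (4)·1.8653 - (4)·-1.4241) / (9) = -1.4183
  q = (10 - (4)·-1.4183 - (-2)·-1.4241) / (7) = 1.8321
  r = (12 - (-2)·-1.4183 - (1)·1.8321) / (-5) = -1.4663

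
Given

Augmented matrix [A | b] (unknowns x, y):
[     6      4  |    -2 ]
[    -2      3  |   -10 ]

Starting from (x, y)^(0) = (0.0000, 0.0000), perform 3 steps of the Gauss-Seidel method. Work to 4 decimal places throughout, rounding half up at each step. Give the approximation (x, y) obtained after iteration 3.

(0.9835, -2.6777)

Iteration 1:
  x = (-2 - (4)·0.0000) / (6) = -0.3333
  y = (-10 - (-2)·-0.3333) / (3) = -3.5555
Iteration 2:
  x = (-2 - (4)·-3.5555) / (6) = 2.0370
  y = (-10 - (-2)·2.0370) / (3) = -1.9753
Iteration 3:
  x = (-2 - (4)·-1.9753) / (6) = 0.9835
  y = (-10 - (-2)·0.9835) / (3) = -2.6777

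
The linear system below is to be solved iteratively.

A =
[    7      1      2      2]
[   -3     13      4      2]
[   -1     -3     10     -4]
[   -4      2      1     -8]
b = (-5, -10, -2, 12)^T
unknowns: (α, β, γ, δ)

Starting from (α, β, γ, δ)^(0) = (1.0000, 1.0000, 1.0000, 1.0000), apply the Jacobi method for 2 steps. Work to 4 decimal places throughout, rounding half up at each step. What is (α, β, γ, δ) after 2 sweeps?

Iteration 1:
  α = (-5 - (1)·1.0000 - (2)·1.0000 - (2)·1.0000) / (7) = -1.4286
  β = (-10 - (-3)·1.0000 - (4)·1.0000 - (2)·1.0000) / (13) = -1.0000
  γ = (-2 - (-1)·1.0000 - (-3)·1.0000 - (-4)·1.0000) / (10) = 0.6000
  δ = (12 - (-4)·1.0000 - (2)·1.0000 - (1)·1.0000) / (-8) = -1.6250
Iteration 2:
  α = (-5 - (1)·-1.0000 - (2)·0.6000 - (2)·-1.6250) / (7) = -0.2786
  β = (-10 - (-3)·-1.4286 - (4)·0.6000 - (2)·-1.6250) / (13) = -1.0335
  γ = (-2 - (-1)·-1.4286 - (-3)·-1.0000 - (-4)·-1.6250) / (10) = -1.2929
  δ = (12 - (-4)·-1.4286 - (2)·-1.0000 - (1)·0.6000) / (-8) = -0.9607

(-0.2786, -1.0335, -1.2929, -0.9607)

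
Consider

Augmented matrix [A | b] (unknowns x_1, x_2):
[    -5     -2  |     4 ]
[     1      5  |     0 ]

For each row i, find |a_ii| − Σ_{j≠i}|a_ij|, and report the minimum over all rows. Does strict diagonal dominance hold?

3

row 1: |-5| − (2) = 3
row 2: |5| − (1) = 4
minimum over rows = 3 → strictly diagonally dominant (convergence guaranteed)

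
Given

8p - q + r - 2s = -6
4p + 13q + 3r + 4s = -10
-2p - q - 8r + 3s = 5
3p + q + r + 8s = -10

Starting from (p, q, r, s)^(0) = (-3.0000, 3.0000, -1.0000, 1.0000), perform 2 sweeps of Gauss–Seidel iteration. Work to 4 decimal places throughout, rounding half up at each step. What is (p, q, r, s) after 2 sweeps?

(-1.1193, -0.0450, -0.7619, -0.7294)

Iteration 1:
  p = (-6 - (-1)·3.0000 - (1)·-1.0000 - (-2)·1.0000) / (8) = 0.0000
  q = (-10 - (4)·0.0000 - (3)·-1.0000 - (4)·1.0000) / (13) = -0.8462
  r = (5 - (-2)·0.0000 - (-1)·-0.8462 - (3)·1.0000) / (-8) = -0.1442
  s = (-10 - (3)·0.0000 - (1)·-0.8462 - (1)·-0.1442) / (8) = -1.1262
Iteration 2:
  p = (-6 - (-1)·-0.8462 - (1)·-0.1442 - (-2)·-1.1262) / (8) = -1.1193
  q = (-10 - (4)·-1.1193 - (3)·-0.1442 - (4)·-1.1262) / (13) = -0.0450
  r = (5 - (-2)·-1.1193 - (-1)·-0.0450 - (3)·-1.1262) / (-8) = -0.7619
  s = (-10 - (3)·-1.1193 - (1)·-0.0450 - (1)·-0.7619) / (8) = -0.7294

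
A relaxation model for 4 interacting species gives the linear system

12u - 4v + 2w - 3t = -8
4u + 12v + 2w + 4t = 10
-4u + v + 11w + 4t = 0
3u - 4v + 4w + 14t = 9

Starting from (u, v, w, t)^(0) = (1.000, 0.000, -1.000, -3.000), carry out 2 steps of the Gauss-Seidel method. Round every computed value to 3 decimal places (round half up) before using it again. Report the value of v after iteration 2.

Iteration 1:
  u = (-8 - (-4)·0.000 - (2)·-1.000 - (-3)·-3.000) / (12) = -1.250
  v = (10 - (4)·-1.250 - (2)·-1.000 - (4)·-3.000) / (12) = 2.417
  w = (0 - (-4)·-1.250 - (1)·2.417 - (4)·-3.000) / (11) = 0.417
  t = (9 - (3)·-1.250 - (-4)·2.417 - (4)·0.417) / (14) = 1.482
Iteration 2:
  u = (-8 - (-4)·2.417 - (2)·0.417 - (-3)·1.482) / (12) = 0.440
  v = (10 - (4)·0.440 - (2)·0.417 - (4)·1.482) / (12) = 0.123
  w = (0 - (-4)·0.440 - (1)·0.123 - (4)·1.482) / (11) = -0.390
  t = (9 - (3)·0.440 - (-4)·0.123 - (4)·-0.390) / (14) = 0.695

0.123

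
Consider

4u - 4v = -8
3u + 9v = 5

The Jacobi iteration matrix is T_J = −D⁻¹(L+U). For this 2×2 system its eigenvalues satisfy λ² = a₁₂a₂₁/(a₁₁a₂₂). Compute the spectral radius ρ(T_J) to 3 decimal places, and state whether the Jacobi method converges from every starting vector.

a₁₂a₂₁/(a₁₁a₂₂) = (-4)·(3) / ((4)·(9)) = -0.333333
ρ = √|-0.333333| = √0.333333 = 0.577
ρ < 1, so Jacobi converges

0.577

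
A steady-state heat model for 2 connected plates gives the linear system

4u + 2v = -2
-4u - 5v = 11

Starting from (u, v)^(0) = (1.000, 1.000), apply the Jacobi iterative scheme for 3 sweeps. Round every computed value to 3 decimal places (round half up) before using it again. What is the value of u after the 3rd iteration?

0.200

Iteration 1:
  u = (-2 - (2)·1.000) / (4) = -1.000
  v = (11 - (-4)·1.000) / (-5) = -3.000
Iteration 2:
  u = (-2 - (2)·-3.000) / (4) = 1.000
  v = (11 - (-4)·-1.000) / (-5) = -1.400
Iteration 3:
  u = (-2 - (2)·-1.400) / (4) = 0.200
  v = (11 - (-4)·1.000) / (-5) = -3.000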